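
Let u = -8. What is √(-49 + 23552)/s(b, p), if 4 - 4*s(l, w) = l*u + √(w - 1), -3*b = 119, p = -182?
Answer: -11280*√23503/885247 + 36*I*√4301049/885247 ≈ -1.9535 + 0.084338*I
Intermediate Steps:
b = -119/3 (b = -⅓*119 = -119/3 ≈ -39.667)
s(l, w) = 1 + 2*l - √(-1 + w)/4 (s(l, w) = 1 - (l*(-8) + √(w - 1))/4 = 1 - (-8*l + √(-1 + w))/4 = 1 - (√(-1 + w) - 8*l)/4 = 1 + (2*l - √(-1 + w)/4) = 1 + 2*l - √(-1 + w)/4)
√(-49 + 23552)/s(b, p) = √(-49 + 23552)/(1 + 2*(-119/3) - √(-1 - 182)/4) = √23503/(1 - 238/3 - I*√183/4) = √23503/(-235/3 - I*√183/4)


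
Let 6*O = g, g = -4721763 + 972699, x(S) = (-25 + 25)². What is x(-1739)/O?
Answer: 0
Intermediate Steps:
x(S) = 0 (x(S) = 0² = 0)
g = -3749064
O = -624844 (O = (⅙)*(-3749064) = -624844)
x(-1739)/O = 0/(-624844) = 0*(-1/624844) = 0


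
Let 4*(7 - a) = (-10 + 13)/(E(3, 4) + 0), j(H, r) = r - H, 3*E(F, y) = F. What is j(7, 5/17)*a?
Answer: -1425/34 ≈ -41.912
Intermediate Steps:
E(F, y) = F/3
a = 25/4 (a = 7 - (-10 + 13)/(4*((⅓)*3 + 0)) = 7 - 3/(4*(1 + 0)) = 7 - 3/(4*1) = 7 - 3/4 = 7 - ¼*3 = 7 - ¾ = 25/4 ≈ 6.2500)
j(7, 5/17)*a = (5/17 - 1*7)*(25/4) = (5*(1/17) - 7)*(25/4) = (5/17 - 7)*(25/4) = -114/17*25/4 = -1425/34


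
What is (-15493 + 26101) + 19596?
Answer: 30204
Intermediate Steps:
(-15493 + 26101) + 19596 = 10608 + 19596 = 30204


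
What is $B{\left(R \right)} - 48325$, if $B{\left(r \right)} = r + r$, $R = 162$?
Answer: $-48001$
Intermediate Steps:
$B{\left(r \right)} = 2 r$
$B{\left(R \right)} - 48325 = 2 \cdot 162 - 48325 = 324 - 48325 = -48001$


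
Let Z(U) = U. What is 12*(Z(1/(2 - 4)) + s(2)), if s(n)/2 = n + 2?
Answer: 90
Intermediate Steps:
s(n) = 4 + 2*n (s(n) = 2*(n + 2) = 2*(2 + n) = 4 + 2*n)
12*(Z(1/(2 - 4)) + s(2)) = 12*(1/(2 - 4) + (4 + 2*2)) = 12*(1/(-2) + (4 + 4)) = 12*(-½ + 8) = 12*(15/2) = 90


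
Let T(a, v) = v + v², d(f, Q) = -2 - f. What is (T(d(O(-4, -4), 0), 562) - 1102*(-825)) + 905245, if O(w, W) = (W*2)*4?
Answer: 2130801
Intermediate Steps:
O(w, W) = 8*W (O(w, W) = (2*W)*4 = 8*W)
(T(d(O(-4, -4), 0), 562) - 1102*(-825)) + 905245 = (562*(1 + 562) - 1102*(-825)) + 905245 = (562*563 + 909150) + 905245 = (316406 + 909150) + 905245 = 1225556 + 905245 = 2130801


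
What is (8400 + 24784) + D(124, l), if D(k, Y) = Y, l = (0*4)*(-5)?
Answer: 33184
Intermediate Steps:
l = 0 (l = 0*(-5) = 0)
(8400 + 24784) + D(124, l) = (8400 + 24784) + 0 = 33184 + 0 = 33184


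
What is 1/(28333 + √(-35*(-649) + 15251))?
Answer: 28333/802720923 - √37966/802720923 ≈ 3.5053e-5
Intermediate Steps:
1/(28333 + √(-35*(-649) + 15251)) = 1/(28333 + √(22715 + 15251)) = 1/(28333 + √37966)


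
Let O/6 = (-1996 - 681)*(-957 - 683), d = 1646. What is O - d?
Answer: 26340034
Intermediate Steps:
O = 26341680 (O = 6*((-1996 - 681)*(-957 - 683)) = 6*(-2677*(-1640)) = 6*4390280 = 26341680)
O - d = 26341680 - 1*1646 = 26341680 - 1646 = 26340034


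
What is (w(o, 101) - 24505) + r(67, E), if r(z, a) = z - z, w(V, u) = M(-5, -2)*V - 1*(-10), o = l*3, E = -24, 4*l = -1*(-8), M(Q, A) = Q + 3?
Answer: -24507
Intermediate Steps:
M(Q, A) = 3 + Q
l = 2 (l = (-1*(-8))/4 = (¼)*8 = 2)
o = 6 (o = 2*3 = 6)
w(V, u) = 10 - 2*V (w(V, u) = (3 - 5)*V - 1*(-10) = -2*V + 10 = 10 - 2*V)
r(z, a) = 0
(w(o, 101) - 24505) + r(67, E) = ((10 - 2*6) - 24505) + 0 = ((10 - 12) - 24505) + 0 = (-2 - 24505) + 0 = -24507 + 0 = -24507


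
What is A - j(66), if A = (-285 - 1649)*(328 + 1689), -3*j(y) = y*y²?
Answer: -3805046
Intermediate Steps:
j(y) = -y³/3 (j(y) = -y*y²/3 = -y³/3)
A = -3900878 (A = -1934*2017 = -3900878)
A - j(66) = -3900878 - (-1)*66³/3 = -3900878 - (-1)*287496/3 = -3900878 - 1*(-95832) = -3900878 + 95832 = -3805046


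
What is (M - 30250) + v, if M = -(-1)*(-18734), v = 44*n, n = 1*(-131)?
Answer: -54748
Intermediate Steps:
n = -131
v = -5764 (v = 44*(-131) = -5764)
M = -18734 (M = -1*18734 = -18734)
(M - 30250) + v = (-18734 - 30250) - 5764 = -48984 - 5764 = -54748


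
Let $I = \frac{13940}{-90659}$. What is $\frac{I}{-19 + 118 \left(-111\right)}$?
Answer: $\frac{13940}{1189174103} \approx 1.1722 \cdot 10^{-5}$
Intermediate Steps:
$I = - \frac{13940}{90659}$ ($I = 13940 \left(- \frac{1}{90659}\right) = - \frac{13940}{90659} \approx -0.15376$)
$\frac{I}{-19 + 118 \left(-111\right)} = - \frac{13940}{90659 \left(-19 + 118 \left(-111\right)\right)} = - \frac{13940}{90659 \left(-19 - 13098\right)} = - \frac{13940}{90659 \left(-13117\right)} = \left(- \frac{13940}{90659}\right) \left(- \frac{1}{13117}\right) = \frac{13940}{1189174103}$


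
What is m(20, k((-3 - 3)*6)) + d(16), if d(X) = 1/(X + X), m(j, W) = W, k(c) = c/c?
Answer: 33/32 ≈ 1.0313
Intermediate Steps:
k(c) = 1
d(X) = 1/(2*X)
m(20, k((-3 - 3)*6)) + d(16) = 1 + (1/2)/16 = 1 + (1/2)*(1/16) = 1 + 1/32 = 33/32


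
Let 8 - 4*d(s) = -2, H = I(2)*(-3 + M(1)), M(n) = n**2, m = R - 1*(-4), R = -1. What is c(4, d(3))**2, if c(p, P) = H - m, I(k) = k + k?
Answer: 121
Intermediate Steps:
m = 3 (m = -1 - 1*(-4) = -1 + 4 = 3)
I(k) = 2*k
H = -8 (H = (2*2)*(-3 + 1**2) = 4*(-3 + 1) = 4*(-2) = -8)
d(s) = 5/2 (d(s) = 2 - 1/4*(-2) = 2 + 1/2 = 5/2)
c(p, P) = -11 (c(p, P) = -8 - 1*3 = -8 - 3 = -11)
c(4, d(3))**2 = (-11)**2 = 121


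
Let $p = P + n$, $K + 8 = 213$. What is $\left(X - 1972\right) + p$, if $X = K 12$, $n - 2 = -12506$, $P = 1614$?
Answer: $-10402$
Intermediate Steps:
$n = -12504$ ($n = 2 - 12506 = -12504$)
$K = 205$ ($K = -8 + 213 = 205$)
$p = -10890$ ($p = 1614 - 12504 = -10890$)
$X = 2460$ ($X = 205 \cdot 12 = 2460$)
$\left(X - 1972\right) + p = \left(2460 - 1972\right) - 10890 = 488 - 10890 = -10402$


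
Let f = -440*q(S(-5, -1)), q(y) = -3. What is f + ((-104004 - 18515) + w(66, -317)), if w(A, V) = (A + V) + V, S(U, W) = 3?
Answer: -121767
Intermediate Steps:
w(A, V) = A + 2*V
f = 1320 (f = -440*(-3) = 1320)
f + ((-104004 - 18515) + w(66, -317)) = 1320 + ((-104004 - 18515) + (66 + 2*(-317))) = 1320 + (-122519 + (66 - 634)) = 1320 + (-122519 - 568) = 1320 - 123087 = -121767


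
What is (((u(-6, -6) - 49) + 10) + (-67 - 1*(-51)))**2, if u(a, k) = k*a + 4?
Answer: 225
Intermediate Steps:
u(a, k) = 4 + a*k (u(a, k) = a*k + 4 = 4 + a*k)
(((u(-6, -6) - 49) + 10) + (-67 - 1*(-51)))**2 = ((((4 - 6*(-6)) - 49) + 10) + (-67 - 1*(-51)))**2 = ((((4 + 36) - 49) + 10) + (-67 + 51))**2 = (((40 - 49) + 10) - 16)**2 = ((-9 + 10) - 16)**2 = (1 - 16)**2 = (-15)**2 = 225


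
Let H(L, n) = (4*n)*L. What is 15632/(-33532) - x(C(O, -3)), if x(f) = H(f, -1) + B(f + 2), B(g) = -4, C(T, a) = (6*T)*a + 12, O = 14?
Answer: -8018056/8383 ≈ -956.47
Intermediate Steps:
C(T, a) = 12 + 6*T*a (C(T, a) = 6*T*a + 12 = 12 + 6*T*a)
H(L, n) = 4*L*n
x(f) = -4 - 4*f (x(f) = 4*f*(-1) - 4 = -4*f - 4 = -4 - 4*f)
15632/(-33532) - x(C(O, -3)) = 15632/(-33532) - (-4 - 4*(12 + 6*14*(-3))) = 15632*(-1/33532) - (-4 - 4*(12 - 252)) = -3908/8383 - (-4 - 4*(-240)) = -3908/8383 - (-4 + 960) = -3908/8383 - 1*956 = -3908/8383 - 956 = -8018056/8383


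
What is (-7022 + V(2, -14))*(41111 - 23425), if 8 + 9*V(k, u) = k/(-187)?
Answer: -209040101464/1683 ≈ -1.2421e+8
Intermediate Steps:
V(k, u) = -8/9 - k/1683 (V(k, u) = -8/9 + (k/(-187))/9 = -8/9 + (k*(-1/187))/9 = -8/9 + (-k/187)/9 = -8/9 - k/1683)
(-7022 + V(2, -14))*(41111 - 23425) = (-7022 + (-8/9 - 1/1683*2))*(41111 - 23425) = (-7022 + (-8/9 - 2/1683))*17686 = (-7022 - 1498/1683)*17686 = -11819524/1683*17686 = -209040101464/1683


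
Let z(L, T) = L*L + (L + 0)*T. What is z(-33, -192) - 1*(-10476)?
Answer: 17901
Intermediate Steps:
z(L, T) = L² + L*T
z(-33, -192) - 1*(-10476) = -33*(-33 - 192) - 1*(-10476) = -33*(-225) + 10476 = 7425 + 10476 = 17901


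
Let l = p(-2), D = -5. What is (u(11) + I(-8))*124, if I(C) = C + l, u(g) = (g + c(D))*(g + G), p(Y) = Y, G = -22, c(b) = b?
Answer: -9424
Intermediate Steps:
u(g) = (-22 + g)*(-5 + g) (u(g) = (g - 5)*(g - 22) = (-5 + g)*(-22 + g) = (-22 + g)*(-5 + g))
l = -2
I(C) = -2 + C (I(C) = C - 2 = -2 + C)
(u(11) + I(-8))*124 = ((110 + 11² - 27*11) + (-2 - 8))*124 = ((110 + 121 - 297) - 10)*124 = (-66 - 10)*124 = -76*124 = -9424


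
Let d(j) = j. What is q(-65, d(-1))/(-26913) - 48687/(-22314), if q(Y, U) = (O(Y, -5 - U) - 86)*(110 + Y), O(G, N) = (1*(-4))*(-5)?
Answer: 152953979/66726298 ≈ 2.2923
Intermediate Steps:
O(G, N) = 20 (O(G, N) = -4*(-5) = 20)
q(Y, U) = -7260 - 66*Y (q(Y, U) = (20 - 86)*(110 + Y) = -66*(110 + Y) = -7260 - 66*Y)
q(-65, d(-1))/(-26913) - 48687/(-22314) = (-7260 - 66*(-65))/(-26913) - 48687/(-22314) = (-7260 + 4290)*(-1/26913) - 48687*(-1/22314) = -2970*(-1/26913) + 16229/7438 = 990/8971 + 16229/7438 = 152953979/66726298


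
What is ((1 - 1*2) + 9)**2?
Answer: 64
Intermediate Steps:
((1 - 1*2) + 9)**2 = ((1 - 2) + 9)**2 = (-1 + 9)**2 = 8**2 = 64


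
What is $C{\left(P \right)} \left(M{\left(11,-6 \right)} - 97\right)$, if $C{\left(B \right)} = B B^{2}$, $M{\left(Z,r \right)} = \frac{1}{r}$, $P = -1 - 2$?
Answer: $\frac{5247}{2} \approx 2623.5$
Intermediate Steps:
$P = -3$ ($P = -1 - 2 = -3$)
$C{\left(B \right)} = B^{3}$
$C{\left(P \right)} \left(M{\left(11,-6 \right)} - 97\right) = \left(-3\right)^{3} \left(\frac{1}{-6} - 97\right) = - 27 \left(- \frac{1}{6} - 97\right) = \left(-27\right) \left(- \frac{583}{6}\right) = \frac{5247}{2}$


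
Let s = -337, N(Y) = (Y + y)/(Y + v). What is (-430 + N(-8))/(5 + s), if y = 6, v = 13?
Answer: 538/415 ≈ 1.2964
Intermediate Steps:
N(Y) = (6 + Y)/(13 + Y) (N(Y) = (Y + 6)/(Y + 13) = (6 + Y)/(13 + Y))
(-430 + N(-8))/(5 + s) = (-430 + (6 - 8)/(13 - 8))/(5 - 337) = (-430 - 2/5)/(-332) = (-430 + (1/5)*(-2))*(-1/332) = (-430 - 2/5)*(-1/332) = -2152/5*(-1/332) = 538/415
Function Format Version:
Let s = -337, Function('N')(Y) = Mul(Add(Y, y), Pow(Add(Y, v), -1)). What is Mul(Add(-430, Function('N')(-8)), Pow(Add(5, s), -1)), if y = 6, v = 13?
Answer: Rational(538, 415) ≈ 1.2964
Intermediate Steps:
Function('N')(Y) = Mul(Pow(Add(13, Y), -1), Add(6, Y)) (Function('N')(Y) = Mul(Add(Y, 6), Pow(Add(Y, 13), -1)) = Mul(Add(6, Y), Pow(Add(13, Y), -1)) = Mul(Pow(Add(13, Y), -1), Add(6, Y)))
Mul(Add(-430, Function('N')(-8)), Pow(Add(5, s), -1)) = Mul(Add(-430, Mul(Pow(Add(13, -8), -1), Add(6, -8))), Pow(Add(5, -337), -1)) = Mul(Add(-430, Mul(Pow(5, -1), -2)), Pow(-332, -1)) = Mul(Add(-430, Mul(Rational(1, 5), -2)), Rational(-1, 332)) = Mul(Add(-430, Rational(-2, 5)), Rational(-1, 332)) = Mul(Rational(-2152, 5), Rational(-1, 332)) = Rational(538, 415)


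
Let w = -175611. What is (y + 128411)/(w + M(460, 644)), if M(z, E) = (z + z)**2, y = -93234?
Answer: 29/553 ≈ 0.052441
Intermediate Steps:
M(z, E) = 4*z**2 (M(z, E) = (2*z)**2 = 4*z**2)
(y + 128411)/(w + M(460, 644)) = (-93234 + 128411)/(-175611 + 4*460**2) = 35177/(-175611 + 4*211600) = 35177/(-175611 + 846400) = 35177/670789 = 35177*(1/670789) = 29/553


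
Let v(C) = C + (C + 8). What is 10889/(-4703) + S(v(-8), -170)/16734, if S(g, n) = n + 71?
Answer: -60894041/26233334 ≈ -2.3212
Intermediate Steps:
v(C) = 8 + 2*C (v(C) = C + (8 + C) = 8 + 2*C)
S(g, n) = 71 + n
10889/(-4703) + S(v(-8), -170)/16734 = 10889/(-4703) + (71 - 170)/16734 = 10889*(-1/4703) - 99*1/16734 = -10889/4703 - 33/5578 = -60894041/26233334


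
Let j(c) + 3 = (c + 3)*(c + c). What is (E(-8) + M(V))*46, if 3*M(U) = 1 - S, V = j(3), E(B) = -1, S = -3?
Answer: 46/3 ≈ 15.333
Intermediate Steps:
j(c) = -3 + 2*c*(3 + c) (j(c) = -3 + (c + 3)*(c + c) = -3 + (3 + c)*(2*c) = -3 + 2*c*(3 + c))
V = 33 (V = -3 + 2*3² + 6*3 = -3 + 2*9 + 18 = -3 + 18 + 18 = 33)
M(U) = 4/3 (M(U) = (1 - 1*(-3))/3 = (1 + 3)/3 = (⅓)*4 = 4/3)
(E(-8) + M(V))*46 = (-1 + 4/3)*46 = (⅓)*46 = 46/3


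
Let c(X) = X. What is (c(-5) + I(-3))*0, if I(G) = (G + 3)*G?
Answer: 0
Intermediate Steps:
I(G) = G*(3 + G) (I(G) = (3 + G)*G = G*(3 + G))
(c(-5) + I(-3))*0 = (-5 - 3*(3 - 3))*0 = (-5 - 3*0)*0 = (-5 + 0)*0 = -5*0 = 0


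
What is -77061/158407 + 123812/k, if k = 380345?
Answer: -9697078561/60249310415 ≈ -0.16095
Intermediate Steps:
-77061/158407 + 123812/k = -77061/158407 + 123812/380345 = -9697078561/60249310415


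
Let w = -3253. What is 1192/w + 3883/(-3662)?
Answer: -16996503/11912486 ≈ -1.4268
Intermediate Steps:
1192/w + 3883/(-3662) = 1192/(-3253) + 3883/(-3662) = 1192*(-1/3253) + 3883*(-1/3662) = -1192/3253 - 3883/3662 = -16996503/11912486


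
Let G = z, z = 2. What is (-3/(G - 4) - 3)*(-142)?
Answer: 213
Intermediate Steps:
G = 2
(-3/(G - 4) - 3)*(-142) = (-3/(2 - 4) - 3)*(-142) = (-3/(-2) - 3)*(-142) = (-½*(-3) - 3)*(-142) = (3/2 - 3)*(-142) = -3/2*(-142) = 213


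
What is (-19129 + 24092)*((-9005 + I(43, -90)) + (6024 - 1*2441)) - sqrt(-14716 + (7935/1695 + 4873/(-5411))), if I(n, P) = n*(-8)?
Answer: -28616658 - I*sqrt(5500347656152174)/611443 ≈ -2.8617e+7 - 121.29*I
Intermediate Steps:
I(n, P) = -8*n
(-19129 + 24092)*((-9005 + I(43, -90)) + (6024 - 1*2441)) - sqrt(-14716 + (7935/1695 + 4873/(-5411))) = (-19129 + 24092)*((-9005 - 8*43) + (6024 - 1*2441)) - sqrt(-14716 + (7935/1695 + 4873/(-5411))) = 4963*((-9005 - 344) + (6024 - 2441)) - sqrt(-14716 + (7935*(1/1695) + 4873*(-1/5411))) = 4963*(-9349 + 3583) - sqrt(-14716 + (529/113 - 4873/5411)) = 4963*(-5766) - sqrt(-14716 + 2311770/611443) = -28616658 - sqrt(-8995683418/611443) = -28616658 - I*sqrt(5500347656152174)/611443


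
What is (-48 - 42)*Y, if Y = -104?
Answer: 9360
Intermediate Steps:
(-48 - 42)*Y = (-48 - 42)*(-104) = -90*(-104) = 9360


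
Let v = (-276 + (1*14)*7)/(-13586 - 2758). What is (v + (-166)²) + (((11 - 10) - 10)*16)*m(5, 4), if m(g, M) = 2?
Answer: 222834185/8172 ≈ 27268.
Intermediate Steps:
v = 89/8172 (v = (-276 + 14*7)/(-16344) = (-276 + 98)*(-1/16344) = -178*(-1/16344) = 89/8172 ≈ 0.010891)
(v + (-166)²) + (((11 - 10) - 10)*16)*m(5, 4) = (89/8172 + (-166)²) + (((11 - 10) - 10)*16)*2 = (89/8172 + 27556) + ((1 - 10)*16)*2 = 225187721/8172 - 9*16*2 = 225187721/8172 - 144*2 = 225187721/8172 - 288 = 222834185/8172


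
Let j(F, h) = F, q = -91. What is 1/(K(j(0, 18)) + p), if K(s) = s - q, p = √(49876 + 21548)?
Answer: -91/63143 + 48*√31/63143 ≈ 0.0027913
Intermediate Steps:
p = 48*√31 (p = √71424 = 48*√31 ≈ 267.25)
K(s) = 91 + s (K(s) = s - 1*(-91) = s + 91 = 91 + s)
1/(K(j(0, 18)) + p) = 1/((91 + 0) + 48*√31) = 1/(91 + 48*√31)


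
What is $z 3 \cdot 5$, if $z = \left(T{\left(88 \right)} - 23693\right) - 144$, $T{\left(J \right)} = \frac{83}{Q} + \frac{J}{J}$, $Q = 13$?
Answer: $- \frac{4646775}{13} \approx -3.5744 \cdot 10^{5}$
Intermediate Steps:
$T{\left(J \right)} = \frac{96}{13}$ ($T{\left(J \right)} = \frac{83}{13} + \frac{J}{J} = 83 \cdot \frac{1}{13} + 1 = \frac{83}{13} + 1 = \frac{96}{13}$)
$z = - \frac{309785}{13}$ ($z = \left(\frac{96}{13} - 23693\right) - 144 = - \frac{307913}{13} - 144 = - \frac{309785}{13} \approx -23830.0$)
$z 3 \cdot 5 = - \frac{309785 \cdot 3 \cdot 5}{13} = \left(- \frac{309785}{13}\right) 15 = - \frac{4646775}{13}$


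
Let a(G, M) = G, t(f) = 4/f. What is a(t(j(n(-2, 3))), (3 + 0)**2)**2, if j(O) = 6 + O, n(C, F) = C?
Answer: 1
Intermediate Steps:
a(t(j(n(-2, 3))), (3 + 0)**2)**2 = (4/(6 - 2))**2 = (4/4)**2 = (4*(1/4))**2 = 1**2 = 1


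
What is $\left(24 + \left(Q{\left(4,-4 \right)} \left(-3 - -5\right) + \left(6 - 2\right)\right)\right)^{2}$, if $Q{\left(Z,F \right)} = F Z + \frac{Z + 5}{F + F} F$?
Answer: $25$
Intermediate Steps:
$Q{\left(Z,F \right)} = \frac{5}{2} + \frac{Z}{2} + F Z$ ($Q{\left(Z,F \right)} = F Z + \frac{5 + Z}{2 F} F = F Z + \left(\frac{5}{2} + \frac{Z}{2}\right) = \frac{5}{2} + \frac{Z}{2} + F Z$)
$\left(24 + \left(Q{\left(4,-4 \right)} \left(-3 - -5\right) + \left(6 - 2\right)\right)\right)^{2} = \left(24 + \left(\left(\frac{5}{2} + \frac{1}{2} \cdot 4 - 16\right) \left(-3 - -5\right) + \left(6 - 2\right)\right)\right)^{2} = \left(24 + \left(\left(\frac{5}{2} + 2 - 16\right) \left(-3 + 5\right) + 4\right)\right)^{2} = \left(24 + \left(\left(- \frac{23}{2}\right) 2 + 4\right)\right)^{2} = \left(24 + \left(-23 + 4\right)\right)^{2} = \left(24 - 19\right)^{2} = 5^{2} = 25$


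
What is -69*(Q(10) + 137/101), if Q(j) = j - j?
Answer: -9453/101 ≈ -93.594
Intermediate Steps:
Q(j) = 0
-69*(Q(10) + 137/101) = -69*(0 + 137/101) = -69*137/101 = -9453/101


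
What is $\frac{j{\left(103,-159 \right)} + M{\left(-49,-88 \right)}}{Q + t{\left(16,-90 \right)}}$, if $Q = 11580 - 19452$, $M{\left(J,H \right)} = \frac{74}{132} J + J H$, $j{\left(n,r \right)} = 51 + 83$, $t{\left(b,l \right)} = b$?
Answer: $- \frac{291623}{518496} \approx -0.56244$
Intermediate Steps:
$j{\left(n,r \right)} = 134$
$M{\left(J,H \right)} = \frac{37 J}{66} + H J$ ($M{\left(J,H \right)} = 74 \cdot \frac{1}{132} J + H J = \frac{37 J}{66} + H J$)
$Q = -7872$ ($Q = 11580 - 19452 = -7872$)
$\frac{j{\left(103,-159 \right)} + M{\left(-49,-88 \right)}}{Q + t{\left(16,-90 \right)}} = \frac{134 + \frac{1}{66} \left(-49\right) \left(37 + 66 \left(-88\right)\right)}{-7872 + 16} = \frac{134 + \frac{1}{66} \left(-49\right) \left(37 - 5808\right)}{-7856} = \left(134 + \frac{1}{66} \left(-49\right) \left(-5771\right)\right) \left(- \frac{1}{7856}\right) = \left(134 + \frac{282779}{66}\right) \left(- \frac{1}{7856}\right) = \frac{291623}{66} \left(- \frac{1}{7856}\right) = - \frac{291623}{518496}$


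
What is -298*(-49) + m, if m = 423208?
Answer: 437810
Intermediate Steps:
-298*(-49) + m = -298*(-49) + 423208 = 14602 + 423208 = 437810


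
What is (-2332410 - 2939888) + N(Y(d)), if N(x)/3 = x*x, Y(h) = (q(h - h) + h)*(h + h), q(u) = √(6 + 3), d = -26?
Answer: -981050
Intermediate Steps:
q(u) = 3 (q(u) = √9 = 3)
Y(h) = 2*h*(3 + h) (Y(h) = (3 + h)*(h + h) = (3 + h)*(2*h) = 2*h*(3 + h))
N(x) = 3*x² (N(x) = 3*(x*x) = 3*x²)
(-2332410 - 2939888) + N(Y(d)) = (-2332410 - 2939888) + 3*(2*(-26)*(3 - 26))² = -5272298 + 3*(2*(-26)*(-23))² = -5272298 + 3*1196² = -5272298 + 3*1430416 = -5272298 + 4291248 = -981050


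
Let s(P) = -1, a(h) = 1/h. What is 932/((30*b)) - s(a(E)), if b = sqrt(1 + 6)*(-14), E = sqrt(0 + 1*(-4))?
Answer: 1 - 233*sqrt(7)/735 ≈ 0.16128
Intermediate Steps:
E = 2*I (E = sqrt(0 - 4) = sqrt(-4) = 2*I ≈ 2.0*I)
b = -14*sqrt(7) (b = sqrt(7)*(-14) = -14*sqrt(7) ≈ -37.041)
932/((30*b)) - s(a(E)) = 932/((30*(-14*sqrt(7)))) - 1*(-1) = 932/((-420*sqrt(7))) + 1 = 932*(-sqrt(7)/2940) + 1 = -233*sqrt(7)/735 + 1 = 1 - 233*sqrt(7)/735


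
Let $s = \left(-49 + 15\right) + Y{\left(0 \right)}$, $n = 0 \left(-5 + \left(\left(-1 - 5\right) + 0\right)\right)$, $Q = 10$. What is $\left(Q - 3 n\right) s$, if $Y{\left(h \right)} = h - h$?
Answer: $-340$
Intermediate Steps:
$Y{\left(h \right)} = 0$
$n = 0$ ($n = 0 \left(-5 + \left(-6 + 0\right)\right) = 0 \left(-5 - 6\right) = 0 \left(-11\right) = 0$)
$s = -34$ ($s = \left(-49 + 15\right) + 0 = -34 + 0 = -34$)
$\left(Q - 3 n\right) s = \left(10 - 0\right) \left(-34\right) = \left(10 + 0\right) \left(-34\right) = 10 \left(-34\right) = -340$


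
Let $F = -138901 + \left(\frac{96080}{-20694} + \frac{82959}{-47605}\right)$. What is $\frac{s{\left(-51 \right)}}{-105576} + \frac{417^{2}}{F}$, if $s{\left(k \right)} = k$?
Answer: $- \frac{376639158039814793}{300986015567233792} \approx -1.2514$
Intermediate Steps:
$F = - \frac{68421462961408}{492568935}$ ($F = -138901 + \left(96080 \left(- \frac{1}{20694}\right) + 82959 \left(- \frac{1}{47605}\right)\right) = -138901 - \frac{3145320973}{492568935} = - \frac{68421462961408}{492568935} \approx -1.3891 \cdot 10^{5}$)
$\frac{s{\left(-51 \right)}}{-105576} + \frac{417^{2}}{F} = - \frac{51}{-105576} + \frac{417^{2}}{- \frac{68421462961408}{492568935}} = \left(-51\right) \left(- \frac{1}{105576}\right) + 173889 \left(- \frac{492568935}{68421462961408}\right) = \frac{17}{35192} - \frac{85652319538215}{68421462961408} = - \frac{376639158039814793}{300986015567233792}$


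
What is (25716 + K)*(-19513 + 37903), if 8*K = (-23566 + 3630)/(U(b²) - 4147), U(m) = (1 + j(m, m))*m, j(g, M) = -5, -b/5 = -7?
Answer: 4278528098160/9047 ≈ 4.7292e+8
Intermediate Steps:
b = 35 (b = -5*(-7) = 35)
U(m) = -4*m (U(m) = (1 - 5)*m = -4*m)
K = 2492/9047 (K = ((-23566 + 3630)/(-4*35² - 4147))/8 = (-19936/(-4*1225 - 4147))/8 = (-19936/(-4900 - 4147))/8 = (-19936/(-9047))/8 = (-19936*(-1/9047))/8 = (⅛)*(19936/9047) = 2492/9047 ≈ 0.27545)
(25716 + K)*(-19513 + 37903) = (25716 + 2492/9047)*(-19513 + 37903) = (232655144/9047)*18390 = 4278528098160/9047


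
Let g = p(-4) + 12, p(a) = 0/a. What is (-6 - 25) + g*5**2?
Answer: 269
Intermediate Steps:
p(a) = 0
g = 12 (g = 0 + 12 = 12)
(-6 - 25) + g*5**2 = (-6 - 25) + 12*5**2 = -31 + 12*25 = -31 + 300 = 269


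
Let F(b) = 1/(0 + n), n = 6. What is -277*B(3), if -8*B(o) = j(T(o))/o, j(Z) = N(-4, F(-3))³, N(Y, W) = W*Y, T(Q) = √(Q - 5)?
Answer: -277/81 ≈ -3.4198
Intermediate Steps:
F(b) = ⅙ (F(b) = 1/(0 + 6) = 1/6 = ⅙)
T(Q) = √(-5 + Q)
j(Z) = -8/27 (j(Z) = ((⅙)*(-4))³ = (-⅔)³ = -8/27)
B(o) = 1/(27*o) (B(o) = -(-1)/(27*o) = 1/(27*o))
-277*B(3) = -277/(27*3) = -277*1/81 = -277/81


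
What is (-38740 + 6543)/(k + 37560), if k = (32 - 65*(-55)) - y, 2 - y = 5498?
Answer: -32197/46663 ≈ -0.68999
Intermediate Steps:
y = -5496 (y = 2 - 1*5498 = 2 - 5498 = -5496)
k = 9103 (k = (32 - 65*(-55)) - 1*(-5496) = (32 + 3575) + 5496 = 3607 + 5496 = 9103)
(-38740 + 6543)/(k + 37560) = (-38740 + 6543)/(9103 + 37560) = -32197/46663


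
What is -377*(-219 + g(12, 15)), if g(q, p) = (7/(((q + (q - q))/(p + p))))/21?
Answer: 493493/6 ≈ 82249.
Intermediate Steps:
g(q, p) = 2*p/(3*q) (g(q, p) = (7/(((q + 0)/((2*p)))))*(1/21) = (7/((q*(1/(2*p)))))*(1/21) = (7/((q/(2*p))))*(1/21) = (7*(2*p/q))*(1/21) = (14*p/q)*(1/21) = 2*p/(3*q))
-377*(-219 + g(12, 15)) = -377*(-219 + (⅔)*15/12) = -377*(-219 + (⅔)*15*(1/12)) = -377*(-219 + ⅚) = -377*(-1309/6) = 493493/6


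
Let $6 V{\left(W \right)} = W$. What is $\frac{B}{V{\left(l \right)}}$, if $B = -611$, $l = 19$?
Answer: $- \frac{3666}{19} \approx -192.95$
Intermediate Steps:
$V{\left(W \right)} = \frac{W}{6}$
$\frac{B}{V{\left(l \right)}} = - \frac{611}{\frac{1}{6} \cdot 19} = - \frac{611}{\frac{19}{6}} = \left(-611\right) \frac{6}{19} = - \frac{3666}{19}$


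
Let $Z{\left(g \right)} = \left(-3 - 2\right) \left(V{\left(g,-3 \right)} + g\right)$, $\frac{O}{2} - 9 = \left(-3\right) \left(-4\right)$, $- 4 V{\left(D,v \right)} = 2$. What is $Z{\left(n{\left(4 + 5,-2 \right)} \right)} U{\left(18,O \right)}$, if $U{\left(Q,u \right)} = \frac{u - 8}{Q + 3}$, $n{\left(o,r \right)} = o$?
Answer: $- \frac{1445}{21} \approx -68.81$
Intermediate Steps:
$V{\left(D,v \right)} = - \frac{1}{2}$ ($V{\left(D,v \right)} = \left(- \frac{1}{4}\right) 2 = - \frac{1}{2}$)
$O = 42$ ($O = 18 + 2 \left(\left(-3\right) \left(-4\right)\right) = 18 + 2 \cdot 12 = 18 + 24 = 42$)
$U{\left(Q,u \right)} = \frac{-8 + u}{3 + Q}$
$Z{\left(g \right)} = \frac{5}{2} - 5 g$ ($Z{\left(g \right)} = \left(-3 - 2\right) \left(- \frac{1}{2} + g\right) = - 5 \left(- \frac{1}{2} + g\right) = \frac{5}{2} - 5 g$)
$Z{\left(n{\left(4 + 5,-2 \right)} \right)} U{\left(18,O \right)} = \left(\frac{5}{2} - 5 \left(4 + 5\right)\right) \frac{-8 + 42}{3 + 18} = \left(\frac{5}{2} - 45\right) \frac{1}{21} \cdot 34 = \left(- \frac{85}{2}\right) \frac{34}{21} = - \frac{1445}{21}$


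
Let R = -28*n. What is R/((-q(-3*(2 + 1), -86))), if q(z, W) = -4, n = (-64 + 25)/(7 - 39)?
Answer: -273/32 ≈ -8.5313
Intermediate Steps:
n = 39/32 (n = -39/(-32) = -39*(-1/32) = 39/32 ≈ 1.2188)
R = -273/8 (R = -28*39/32 = -273/8 ≈ -34.125)
R/((-q(-3*(2 + 1), -86))) = -273/(8*((-1*(-4)))) = -273/8/4 = -273/8*1/4 = -273/32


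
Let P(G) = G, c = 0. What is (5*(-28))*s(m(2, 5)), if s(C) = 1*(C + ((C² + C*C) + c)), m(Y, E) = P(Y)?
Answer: -1400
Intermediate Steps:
m(Y, E) = Y
s(C) = C + 2*C² (s(C) = 1*(C + ((C² + C*C) + 0)) = 1*(C + ((C² + C²) + 0)) = 1*(C + (2*C² + 0)) = 1*(C + 2*C²) = C + 2*C²)
(5*(-28))*s(m(2, 5)) = (5*(-28))*(2*(1 + 2*2)) = -280*(1 + 4) = -280*5 = -140*10 = -1400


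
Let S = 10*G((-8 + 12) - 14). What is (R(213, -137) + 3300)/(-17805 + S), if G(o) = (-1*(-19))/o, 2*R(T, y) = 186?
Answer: -3393/17824 ≈ -0.19036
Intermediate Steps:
R(T, y) = 93 (R(T, y) = (½)*186 = 93)
G(o) = 19/o
S = -19 (S = 10*(19/((-8 + 12) - 14)) = 10*(19/(4 - 14)) = 10*(19/(-10)) = 10*(19*(-⅒)) = 10*(-19/10) = -19)
(R(213, -137) + 3300)/(-17805 + S) = (93 + 3300)/(-17805 - 19) = 3393/(-17824) = 3393*(-1/17824) = -3393/17824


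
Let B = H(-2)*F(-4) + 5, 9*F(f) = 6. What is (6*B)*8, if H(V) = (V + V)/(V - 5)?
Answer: 1808/7 ≈ 258.29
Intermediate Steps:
H(V) = 2*V/(-5 + V) (H(V) = (2*V)/(-5 + V) = 2*V/(-5 + V))
F(f) = ⅔ (F(f) = (⅑)*6 = ⅔)
B = 113/21 (B = (2*(-2)/(-5 - 2))*(⅔) + 5 = (2*(-2)/(-7))*(⅔) + 5 = (2*(-2)*(-⅐))*(⅔) + 5 = (4/7)*(⅔) + 5 = 8/21 + 5 = 113/21 ≈ 5.3810)
(6*B)*8 = (6*(113/21))*8 = (226/7)*8 = 1808/7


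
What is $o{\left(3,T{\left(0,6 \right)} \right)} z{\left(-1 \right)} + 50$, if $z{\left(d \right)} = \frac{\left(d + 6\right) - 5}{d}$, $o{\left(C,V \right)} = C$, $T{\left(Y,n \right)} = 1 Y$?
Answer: $50$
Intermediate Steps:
$T{\left(Y,n \right)} = Y$
$z{\left(d \right)} = \frac{1 + d}{d}$ ($z{\left(d \right)} = \frac{\left(6 + d\right) - 5}{d} = \frac{1 + d}{d}$)
$o{\left(3,T{\left(0,6 \right)} \right)} z{\left(-1 \right)} + 50 = 3 \frac{1 - 1}{-1} + 50 = 3 \left(\left(-1\right) 0\right) + 50 = 3 \cdot 0 + 50 = 0 + 50 = 50$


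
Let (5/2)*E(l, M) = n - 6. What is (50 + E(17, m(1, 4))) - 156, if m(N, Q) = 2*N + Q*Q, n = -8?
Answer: -558/5 ≈ -111.60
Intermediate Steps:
m(N, Q) = Q² + 2*N (m(N, Q) = 2*N + Q² = Q² + 2*N)
E(l, M) = -28/5 (E(l, M) = 2*(-8 - 6)/5 = (⅖)*(-14) = -28/5)
(50 + E(17, m(1, 4))) - 156 = (50 - 28/5) - 156 = 222/5 - 156 = -558/5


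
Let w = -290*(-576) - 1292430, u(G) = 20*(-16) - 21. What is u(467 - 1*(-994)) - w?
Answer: 1125049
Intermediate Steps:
u(G) = -341 (u(G) = -320 - 21 = -341)
w = -1125390 (w = 167040 - 1292430 = -1125390)
u(467 - 1*(-994)) - w = -341 - 1*(-1125390) = -341 + 1125390 = 1125049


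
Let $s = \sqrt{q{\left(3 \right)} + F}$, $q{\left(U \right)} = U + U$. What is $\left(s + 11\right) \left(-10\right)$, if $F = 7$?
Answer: $-110 - 10 \sqrt{13} \approx -146.06$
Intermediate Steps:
$q{\left(U \right)} = 2 U$
$s = \sqrt{13}$ ($s = \sqrt{2 \cdot 3 + 7} = \sqrt{6 + 7} = \sqrt{13} \approx 3.6056$)
$\left(s + 11\right) \left(-10\right) = \left(\sqrt{13} + 11\right) \left(-10\right) = \left(11 + \sqrt{13}\right) \left(-10\right) = -110 - 10 \sqrt{13}$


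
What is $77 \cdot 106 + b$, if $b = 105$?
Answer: $8267$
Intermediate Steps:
$77 \cdot 106 + b = 77 \cdot 106 + 105 = 8162 + 105 = 8267$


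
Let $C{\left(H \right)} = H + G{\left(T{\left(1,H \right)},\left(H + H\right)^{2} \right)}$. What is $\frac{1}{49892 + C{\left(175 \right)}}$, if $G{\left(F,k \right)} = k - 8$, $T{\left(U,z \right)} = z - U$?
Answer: $\frac{1}{172559} \approx 5.7951 \cdot 10^{-6}$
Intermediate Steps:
$G{\left(F,k \right)} = -8 + k$
$C{\left(H \right)} = -8 + H + 4 H^{2}$ ($C{\left(H \right)} = H + \left(-8 + \left(H + H\right)^{2}\right) = H + \left(-8 + \left(2 H\right)^{2}\right) = H + \left(-8 + 4 H^{2}\right) = -8 + H + 4 H^{2}$)
$\frac{1}{49892 + C{\left(175 \right)}} = \frac{1}{49892 + \left(-8 + 175 + 4 \cdot 175^{2}\right)} = \frac{1}{49892 + \left(-8 + 175 + 4 \cdot 30625\right)} = \frac{1}{49892 + \left(-8 + 175 + 122500\right)} = \frac{1}{49892 + 122667} = \frac{1}{172559}$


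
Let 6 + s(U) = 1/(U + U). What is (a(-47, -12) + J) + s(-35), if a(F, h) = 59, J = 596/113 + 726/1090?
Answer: 50805499/862190 ≈ 58.926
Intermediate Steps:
J = 365839/61585 (J = 596*(1/113) + 726*(1/1090) = 596/113 + 363/545 = 365839/61585 ≈ 5.9404)
s(U) = -6 + 1/(2*U) (s(U) = -6 + 1/(U + U) = -6 + 1/(2*U))
(a(-47, -12) + J) + s(-35) = (59 + 365839/61585) + (-6 + (½)/(-35)) = 3999354/61585 + (-6 + (½)*(-1/35)) = 3999354/61585 + (-6 - 1/70) = 3999354/61585 - 421/70 = 50805499/862190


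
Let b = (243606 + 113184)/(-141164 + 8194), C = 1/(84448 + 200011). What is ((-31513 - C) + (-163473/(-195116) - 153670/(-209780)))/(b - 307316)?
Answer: 243931802218333276107295/2378971728388835845270796 ≈ 0.10254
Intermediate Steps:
C = 1/284459 ≈ 3.5154e-6
b = -35679/13297 (b = 356790/(-132970) = 356790*(-1/132970) = -35679/13297 ≈ -2.6832)
((-31513 - C) + (-163473/(-195116) - 153670/(-209780)))/(b - 307316) = ((-31513 - 1*1/284459) + (-163473/(-195116) - 153670/(-209780)))/(-35679/13297 - 307316) = ((-31513 - 1/284459) + (-163473*(-1/195116) - 153670*(-1/209780)))/(-4086416531/13297) = (-8964156468/284459 + (163473/195116 + 15367/20978))*(-13297/4086416531) = (-8964156468/284459 + 3213842083/2046571724)*(-13297/4086416531) = -18344874950615422735/582165746037316*(-13297/4086416531) = 243931802218333276107295/2378971728388835845270796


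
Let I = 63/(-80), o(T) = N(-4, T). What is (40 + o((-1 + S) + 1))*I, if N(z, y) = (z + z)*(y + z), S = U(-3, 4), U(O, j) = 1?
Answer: -252/5 ≈ -50.400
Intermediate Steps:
S = 1
N(z, y) = 2*z*(y + z) (N(z, y) = (2*z)*(y + z) = 2*z*(y + z))
o(T) = 32 - 8*T (o(T) = 2*(-4)*(T - 4) = 2*(-4)*(-4 + T) = 32 - 8*T)
I = -63/80 (I = 63*(-1/80) = -63/80 ≈ -0.78750)
(40 + o((-1 + S) + 1))*I = (40 + (32 - 8*((-1 + 1) + 1)))*(-63/80) = (40 + (32 - 8*(0 + 1)))*(-63/80) = (40 + (32 - 8*1))*(-63/80) = (40 + (32 - 8))*(-63/80) = (40 + 24)*(-63/80) = 64*(-63/80) = -252/5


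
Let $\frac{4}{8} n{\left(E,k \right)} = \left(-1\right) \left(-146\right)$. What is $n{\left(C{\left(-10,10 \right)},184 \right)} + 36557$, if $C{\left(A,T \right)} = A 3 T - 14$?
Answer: $36849$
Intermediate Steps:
$C{\left(A,T \right)} = -14 + 3 A T$ ($C{\left(A,T \right)} = 3 A T - 14 = -14 + 3 A T$)
$n{\left(E,k \right)} = 292$ ($n{\left(E,k \right)} = 2 \left(\left(-1\right) \left(-146\right)\right) = 2 \cdot 146 = 292$)
$n{\left(C{\left(-10,10 \right)},184 \right)} + 36557 = 292 + 36557 = 36849$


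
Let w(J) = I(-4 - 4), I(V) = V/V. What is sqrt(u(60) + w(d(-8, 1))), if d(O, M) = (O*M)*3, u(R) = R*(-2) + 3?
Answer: 2*I*sqrt(29) ≈ 10.77*I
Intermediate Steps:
u(R) = 3 - 2*R (u(R) = -2*R + 3 = 3 - 2*R)
d(O, M) = 3*M*O (d(O, M) = (M*O)*3 = 3*M*O)
I(V) = 1
w(J) = 1
sqrt(u(60) + w(d(-8, 1))) = sqrt((3 - 2*60) + 1) = sqrt((3 - 120) + 1) = sqrt(-117 + 1) = sqrt(-116) = 2*I*sqrt(29)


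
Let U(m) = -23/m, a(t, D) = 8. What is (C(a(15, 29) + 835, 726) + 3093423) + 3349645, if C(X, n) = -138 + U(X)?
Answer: 5431389967/843 ≈ 6.4429e+6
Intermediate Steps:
C(X, n) = -138 - 23/X
(C(a(15, 29) + 835, 726) + 3093423) + 3349645 = ((-138 - 23/(8 + 835)) + 3093423) + 3349645 = ((-138 - 23/843) + 3093423) + 3349645 = (-116357/843 + 3093423) + 3349645 = 2607639232/843 + 3349645 = 5431389967/843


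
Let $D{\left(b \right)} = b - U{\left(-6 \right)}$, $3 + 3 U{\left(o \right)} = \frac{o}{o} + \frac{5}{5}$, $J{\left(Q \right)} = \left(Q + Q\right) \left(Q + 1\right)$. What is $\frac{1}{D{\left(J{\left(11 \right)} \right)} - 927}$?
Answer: $- \frac{3}{1988} \approx -0.0015091$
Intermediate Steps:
$J{\left(Q \right)} = 2 Q \left(1 + Q\right)$
$U{\left(o \right)} = - \frac{1}{3}$ ($U{\left(o \right)} = -1 + \frac{\frac{o}{o} + \frac{5}{5}}{3} = -1 + \frac{1 + 5 \cdot \frac{1}{5}}{3} = -1 + \frac{1 + 1}{3} = -1 + \frac{1}{3} \cdot 2 = -1 + \frac{2}{3} = - \frac{1}{3}$)
$D{\left(b \right)} = \frac{1}{3} + b$ ($D{\left(b \right)} = b - - \frac{1}{3} = b + \frac{1}{3} = \frac{1}{3} + b$)
$\frac{1}{D{\left(J{\left(11 \right)} \right)} - 927} = \frac{1}{\left(\frac{1}{3} + 2 \cdot 11 \left(1 + 11\right)\right) - 927} = \frac{1}{\left(\frac{1}{3} + 2 \cdot 11 \cdot 12\right) - 927} = \frac{1}{\left(\frac{1}{3} + 264\right) - 927} = \frac{1}{\frac{793}{3} - 927} = \frac{1}{- \frac{1988}{3}} = - \frac{3}{1988}$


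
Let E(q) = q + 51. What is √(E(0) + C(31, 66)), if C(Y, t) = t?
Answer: 3*√13 ≈ 10.817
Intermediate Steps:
E(q) = 51 + q
√(E(0) + C(31, 66)) = √((51 + 0) + 66) = √(51 + 66) = √117 = 3*√13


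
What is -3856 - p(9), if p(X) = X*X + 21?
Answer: -3958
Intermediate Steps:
p(X) = 21 + X² (p(X) = X² + 21 = 21 + X²)
-3856 - p(9) = -3856 - (21 + 9²) = -3856 - (21 + 81) = -3856 - 1*102 = -3856 - 102 = -3958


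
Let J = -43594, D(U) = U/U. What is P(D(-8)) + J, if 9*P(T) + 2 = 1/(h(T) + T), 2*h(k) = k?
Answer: -1177042/27 ≈ -43594.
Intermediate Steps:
D(U) = 1
h(k) = k/2
P(T) = -2/9 + 2/(27*T) (P(T) = -2/9 + 1/(9*(T/2 + T)) = -2/9 + 1/(9*((3*T/2))) = -2/9 + (2/(3*T))/9 = -2/9 + 2/(27*T))
P(D(-8)) + J = (2/27)*(1 - 3*1)/1 - 43594 = (2/27)*1*(1 - 3) - 43594 = (2/27)*1*(-2) - 43594 = -4/27 - 43594 = -1177042/27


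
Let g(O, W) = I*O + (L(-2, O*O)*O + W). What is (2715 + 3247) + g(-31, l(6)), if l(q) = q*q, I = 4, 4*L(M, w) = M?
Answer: 11779/2 ≈ 5889.5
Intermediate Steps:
L(M, w) = M/4
l(q) = q**2
g(O, W) = W + 7*O/2 (g(O, W) = 4*O + (((1/4)*(-2))*O + W) = 4*O + (-O/2 + W) = 4*O + (W - O/2) = W + 7*O/2)
(2715 + 3247) + g(-31, l(6)) = (2715 + 3247) + (6**2 + (7/2)*(-31)) = 5962 + (36 - 217/2) = 5962 - 145/2 = 11779/2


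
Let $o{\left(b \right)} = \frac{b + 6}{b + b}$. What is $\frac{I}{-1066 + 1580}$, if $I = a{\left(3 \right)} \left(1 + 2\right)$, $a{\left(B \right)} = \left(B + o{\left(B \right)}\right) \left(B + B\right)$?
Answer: $\frac{81}{514} \approx 0.15759$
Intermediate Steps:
$o{\left(b \right)} = \frac{6 + b}{2 b}$
$a{\left(B \right)} = 2 B \left(B + \frac{6 + B}{2 B}\right)$ ($a{\left(B \right)} = \left(B + \frac{6 + B}{2 B}\right) \left(B + B\right) = \left(B + \frac{6 + B}{2 B}\right) 2 B = 2 B \left(B + \frac{6 + B}{2 B}\right)$)
$I = 81$ ($I = \left(6 + 3 + 2 \cdot 3^{2}\right) \left(1 + 2\right) = \left(6 + 3 + 2 \cdot 9\right) 3 = \left(6 + 3 + 18\right) 3 = 27 \cdot 3 = 81$)
$\frac{I}{-1066 + 1580} = \frac{1}{-1066 + 1580} \cdot 81 = \frac{1}{514} \cdot 81 = \frac{81}{514}$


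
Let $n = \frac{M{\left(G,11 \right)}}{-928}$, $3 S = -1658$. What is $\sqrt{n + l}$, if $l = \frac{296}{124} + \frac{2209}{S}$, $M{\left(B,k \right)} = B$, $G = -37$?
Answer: $\frac{9 i \sqrt{689013473294}}{5962168} \approx 1.253 i$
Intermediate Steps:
$S = - \frac{1658}{3}$ ($S = \frac{1}{3} \left(-1658\right) = - \frac{1658}{3} \approx -552.67$)
$n = \frac{37}{928}$ ($n = - \frac{37}{-928} = \left(-37\right) \left(- \frac{1}{928}\right) = \frac{37}{928} \approx 0.039871$)
$l = - \frac{82745}{51398}$ ($l = \frac{296}{124} + \frac{2209}{- \frac{1658}{3}} = 296 \cdot \frac{1}{124} + 2209 \left(- \frac{3}{1658}\right) = \frac{74}{31} - \frac{6627}{1658} = - \frac{82745}{51398} \approx -1.6099$)
$\sqrt{n + l} = \sqrt{\frac{37}{928} - \frac{82745}{51398}} = \sqrt{- \frac{37442817}{23848672}} = \frac{9 i \sqrt{689013473294}}{5962168}$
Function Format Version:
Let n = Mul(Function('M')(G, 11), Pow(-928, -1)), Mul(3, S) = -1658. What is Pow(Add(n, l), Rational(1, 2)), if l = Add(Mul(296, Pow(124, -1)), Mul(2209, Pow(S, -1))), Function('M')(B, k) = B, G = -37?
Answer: Mul(Rational(9, 5962168), I, Pow(689013473294, Rational(1, 2))) ≈ Mul(1.2530, I)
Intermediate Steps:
S = Rational(-1658, 3) (S = Mul(Rational(1, 3), -1658) = Rational(-1658, 3) ≈ -552.67)
n = Rational(37, 928) (n = Mul(-37, Pow(-928, -1)) = Mul(-37, Rational(-1, 928)) = Rational(37, 928) ≈ 0.039871)
l = Rational(-82745, 51398) (l = Add(Mul(296, Pow(124, -1)), Mul(2209, Pow(Rational(-1658, 3), -1))) = Add(Mul(296, Rational(1, 124)), Mul(2209, Rational(-3, 1658))) = Add(Rational(74, 31), Rational(-6627, 1658)) = Rational(-82745, 51398) ≈ -1.6099)
Pow(Add(n, l), Rational(1, 2)) = Pow(Add(Rational(37, 928), Rational(-82745, 51398)), Rational(1, 2)) = Pow(Rational(-37442817, 23848672), Rational(1, 2)) = Mul(Rational(9, 5962168), I, Pow(689013473294, Rational(1, 2)))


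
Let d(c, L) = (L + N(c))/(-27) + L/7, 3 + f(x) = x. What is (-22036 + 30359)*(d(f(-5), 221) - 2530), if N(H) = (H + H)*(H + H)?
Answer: -62824382/3 ≈ -2.0941e+7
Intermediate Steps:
N(H) = 4*H**2 (N(H) = (2*H)*(2*H) = 4*H**2)
f(x) = -3 + x
d(c, L) = -4*c**2/27 + 20*L/189 (d(c, L) = (L + 4*c**2)/(-27) + L/7 = (L + 4*c**2)*(-1/27) + L*(1/7) = (-4*c**2/27 - L/27) + L/7 = -4*c**2/27 + 20*L/189)
(-22036 + 30359)*(d(f(-5), 221) - 2530) = (-22036 + 30359)*((-4*(-3 - 5)**2/27 + (20/189)*221) - 2530) = 8323*((-4/27*(-8)**2 + 4420/189) - 2530) = 8323*((-4/27*64 + 4420/189) - 2530) = 8323*((-256/27 + 4420/189) - 2530) = 8323*(292/21 - 2530) = 8323*(-52838/21) = -62824382/3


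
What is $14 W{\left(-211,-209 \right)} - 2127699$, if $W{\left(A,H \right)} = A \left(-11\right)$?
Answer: $-2095205$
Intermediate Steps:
$W{\left(A,H \right)} = - 11 A$
$14 W{\left(-211,-209 \right)} - 2127699 = 14 \left(\left(-11\right) \left(-211\right)\right) - 2127699 = 14 \cdot 2321 - 2127699 = 32494 - 2127699 = -2095205$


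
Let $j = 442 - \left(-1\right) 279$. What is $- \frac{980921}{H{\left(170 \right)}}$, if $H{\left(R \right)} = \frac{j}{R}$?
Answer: $- \frac{166756570}{721} \approx -2.3129 \cdot 10^{5}$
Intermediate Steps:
$j = 721$ ($j = 442 - -279 = 442 + 279 = 721$)
$H{\left(R \right)} = \frac{721}{R}$
$- \frac{980921}{H{\left(170 \right)}} = - \frac{980921}{721 \cdot \frac{1}{170}} = - \frac{980921}{\frac{721}{170}} = \left(-980921\right) \frac{170}{721} = - \frac{166756570}{721}$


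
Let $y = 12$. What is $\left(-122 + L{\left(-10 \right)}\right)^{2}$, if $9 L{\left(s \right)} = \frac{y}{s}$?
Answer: $\frac{3356224}{225} \approx 14917.0$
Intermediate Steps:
$L{\left(s \right)} = \frac{4}{3 s}$ ($L{\left(s \right)} = \frac{12 \frac{1}{s}}{9} = \frac{4}{3 s}$)
$\left(-122 + L{\left(-10 \right)}\right)^{2} = \left(-122 + \frac{4}{3 \left(-10\right)}\right)^{2} = \left(-122 + \frac{4}{3} \left(- \frac{1}{10}\right)\right)^{2} = \left(-122 - \frac{2}{15}\right)^{2} = \left(- \frac{1832}{15}\right)^{2} = \frac{3356224}{225}$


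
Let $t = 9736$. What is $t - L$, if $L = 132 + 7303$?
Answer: $2301$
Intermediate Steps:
$L = 7435$
$t - L = 9736 - 7435 = 2301$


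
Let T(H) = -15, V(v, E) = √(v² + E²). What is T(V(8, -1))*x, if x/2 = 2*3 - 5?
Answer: -30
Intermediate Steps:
V(v, E) = √(E² + v²)
x = 2 (x = 2*(2*3 - 5) = 2*(6 - 5) = 2*1 = 2)
T(V(8, -1))*x = -15*2 = -30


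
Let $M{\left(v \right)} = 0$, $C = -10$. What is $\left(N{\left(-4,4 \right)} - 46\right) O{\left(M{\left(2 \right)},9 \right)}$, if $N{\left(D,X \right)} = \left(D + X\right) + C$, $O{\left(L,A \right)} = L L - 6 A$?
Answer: $3024$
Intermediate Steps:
$O{\left(L,A \right)} = L^{2} - 6 A$
$N{\left(D,X \right)} = -10 + D + X$ ($N{\left(D,X \right)} = \left(D + X\right) - 10 = -10 + D + X$)
$\left(N{\left(-4,4 \right)} - 46\right) O{\left(M{\left(2 \right)},9 \right)} = \left(\left(-10 - 4 + 4\right) - 46\right) \left(0^{2} - 54\right) = \left(-10 - 46\right) \left(0 - 54\right) = \left(-56\right) \left(-54\right) = 3024$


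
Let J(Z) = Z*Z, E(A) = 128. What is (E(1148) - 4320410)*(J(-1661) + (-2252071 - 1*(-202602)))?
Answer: -3065032705464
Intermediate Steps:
J(Z) = Z²
(E(1148) - 4320410)*(J(-1661) + (-2252071 - 1*(-202602))) = (128 - 4320410)*((-1661)² + (-2252071 - 1*(-202602))) = -4320282*(2758921 + (-2252071 + 202602)) = -4320282*(2758921 - 2049469) = -4320282*709452 = -3065032705464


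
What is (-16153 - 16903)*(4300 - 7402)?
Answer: 102539712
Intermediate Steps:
(-16153 - 16903)*(4300 - 7402) = -33056*(-3102) = 102539712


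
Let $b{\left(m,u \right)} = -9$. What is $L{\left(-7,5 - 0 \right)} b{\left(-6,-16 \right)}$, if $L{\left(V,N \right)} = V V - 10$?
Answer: $-351$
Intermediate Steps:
$L{\left(V,N \right)} = -10 + V^{2}$ ($L{\left(V,N \right)} = V^{2} - 10 = -10 + V^{2}$)
$L{\left(-7,5 - 0 \right)} b{\left(-6,-16 \right)} = \left(-10 + \left(-7\right)^{2}\right) \left(-9\right) = \left(-10 + 49\right) \left(-9\right) = 39 \left(-9\right) = -351$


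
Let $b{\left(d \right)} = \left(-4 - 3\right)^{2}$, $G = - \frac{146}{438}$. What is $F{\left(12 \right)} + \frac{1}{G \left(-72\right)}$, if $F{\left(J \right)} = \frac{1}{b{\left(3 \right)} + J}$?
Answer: $\frac{85}{1464} \approx 0.05806$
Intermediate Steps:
$G = - \frac{1}{3}$ ($G = \left(-146\right) \frac{1}{438} = - \frac{1}{3} \approx -0.33333$)
$b{\left(d \right)} = 49$ ($b{\left(d \right)} = \left(-7\right)^{2} = 49$)
$F{\left(J \right)} = \frac{1}{49 + J}$
$F{\left(12 \right)} + \frac{1}{G \left(-72\right)} = \frac{1}{49 + 12} + \frac{1}{\left(- \frac{1}{3}\right) \left(-72\right)} = \frac{1}{61} - - \frac{1}{24} = \frac{1}{61} + \frac{1}{24} = \frac{85}{1464}$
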